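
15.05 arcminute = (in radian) 0.004378. Check: 1 arcminute = 0.00029088821 rad, so 15.05 arcminute = 15.05 * 0.00029088821 = 0.0043778675 rad. 0.0043778675 rad = 0.0043778675 radian ≈ 0.004378 radian (4 s.f.).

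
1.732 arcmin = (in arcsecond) 103.9. Check: 1 arcmin = 0.00029088821 rad, so 1.732 arcmin = 1.732 * 0.00029088821 = 0.00050381838 rad. 1 arcsecond = 4.8481368e-06 rad, so 0.00050381838 rad = 0.00050381838 / 4.8481368e-06 = 103.92 arcsecond ≈ 103.9 arcsecond (4 s.f.).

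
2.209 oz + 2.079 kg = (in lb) 1 oz = 0.028349523 kg, so 2.209 oz = 2.209 * 0.028349523 = 0.062624097 kg. 2.079 kg is already in kg. Sum: 0.062624097 + 2.079 = 2.1416241 kg. 1 lb = 0.45359237 kg, so 2.1416241 kg = 2.1416241 / 0.45359237 = 4.7214729 lb ≈ 4.721 lb (4 s.f.). Final answer: 4.721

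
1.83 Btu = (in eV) 1 Btu = 1055.0559 J, so 1.83 Btu = 1.83 * 1055.0559 = 1930.7522 J. 1 eV = 1.6021766e-19 J, so 1930.7522 J = 1930.7522 / 1.6021766e-19 = 1.2050807e+22 eV ≈ 1.205e+22 eV (4 s.f.). Final answer: 1.205e+22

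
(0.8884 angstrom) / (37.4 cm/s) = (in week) 1 angstrom = 1e-10 m, so 0.8884 angstrom = 0.8884 * 1e-10 = 8.884e-11 m. 1 cm/s = 0.01 m/s, so 37.4 cm/s = 37.4 * 0.01 = 0.374 m/s. Combine: 8.884e-11 m / 0.374 m/s = 2.3754011e-10 s. 1 week = 604800 s, so 2.3754011e-10 s = 2.3754011e-10 / 604800 = 3.9275811e-16 week ≈ 3.928e-16 week (4 s.f.). Final answer: 3.928e-16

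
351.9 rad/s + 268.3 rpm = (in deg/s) 351.9 rad/s is already in rad/s. 1 rpm = 0.10471976 rad/s, so 268.3 rpm = 268.3 * 0.10471976 = 28.09631 rad/s. Sum: 351.9 + 28.09631 = 379.99631 rad/s. 1 deg/s = 0.017453293 rad/s, so 379.99631 rad/s = 379.99631 / 0.017453293 = 21772.185 deg/s ≈ 2.177e+04 deg/s (4 s.f.). Final answer: 2.177e+04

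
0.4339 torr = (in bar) 1 torr = 133.32237 Pa, so 0.4339 torr = 0.4339 * 133.32237 = 57.848576 Pa. 1 bar = 100000 Pa, so 57.848576 Pa = 57.848576 / 100000 = 0.00057848576 bar ≈ 0.0005785 bar (4 s.f.). Final answer: 0.0005785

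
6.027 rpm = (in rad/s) 0.6311. Check: 1 rpm = 0.10471976 rad/s, so 6.027 rpm = 6.027 * 0.10471976 = 0.63114596 rad/s. Result: 0.63114596 rad/s ≈ 0.6311 rad/s (4 s.f.).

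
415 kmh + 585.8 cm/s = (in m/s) 1 kmh = 0.27777778 m/s, so 415 kmh = 415 * 0.27777778 = 115.27778 m/s. 1 cm/s = 0.01 m/s, so 585.8 cm/s = 585.8 * 0.01 = 5.858 m/s. Sum: 115.27778 + 5.858 = 121.13578 m/s. Result: 121.13578 m/s ≈ 121.1 m/s (4 s.f.). Final answer: 121.1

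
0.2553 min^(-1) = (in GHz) 4.255e-12. Check: 1 min^(-1) = 0.016666667 Hz, so 0.2553 min^(-1) = 0.2553 * 0.016666667 = 0.004255 Hz. 1 GHz = 1e+09 Hz, so 0.004255 Hz = 0.004255 / 1e+09 = 4.255e-12 GHz.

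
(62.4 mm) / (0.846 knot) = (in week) 2.371e-07. Check: 1 mm = 0.001 m, so 62.4 mm = 62.4 * 0.001 = 0.0624 m. 1 knot = 0.51444444 m/s, so 0.846 knot = 0.846 * 0.51444444 = 0.43522 m/s. Combine: 0.0624 m / 0.43522 m/s = 0.14337576 s. 1 week = 604800 s, so 0.14337576 s = 0.14337576 / 604800 = 2.370631e-07 week ≈ 2.371e-07 week (4 s.f.).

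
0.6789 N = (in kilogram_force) 1 kilogram_force = 9.80665 N, so 0.6789 N = 0.6789 / 9.80665 = 0.069228534 kilogram_force ≈ 0.06923 kilogram_force (4 s.f.). Final answer: 0.06923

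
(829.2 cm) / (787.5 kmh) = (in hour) 1 cm = 0.01 m, so 829.2 cm = 829.2 * 0.01 = 8.292 m. 1 kmh = 0.27777778 m/s, so 787.5 kmh = 787.5 * 0.27777778 = 218.75 m/s. Combine: 8.292 m / 218.75 m/s = 0.037906286 s. 1 hour = 3600 s, so 0.037906286 s = 0.037906286 / 3600 = 1.0529524e-05 hour ≈ 1.053e-05 hour (4 s.f.). Final answer: 1.053e-05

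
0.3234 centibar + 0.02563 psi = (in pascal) 1 centibar = 1000 Pa, so 0.3234 centibar = 0.3234 * 1000 = 323.4 Pa. 1 psi = 6894.7573 Pa, so 0.02563 psi = 0.02563 * 6894.7573 = 176.71263 Pa. Sum: 323.4 + 176.71263 = 500.11263 Pa. 500.11263 Pa = 500.11263 pascal ≈ 500.1 pascal (4 s.f.). Final answer: 500.1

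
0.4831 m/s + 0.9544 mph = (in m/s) 0.4831 m/s is already in m/s. 1 mph = 0.44704 m/s, so 0.9544 mph = 0.9544 * 0.44704 = 0.42665498 m/s. Sum: 0.4831 + 0.42665498 = 0.90975498 m/s. Result: 0.90975498 m/s ≈ 0.9098 m/s (4 s.f.). Final answer: 0.9098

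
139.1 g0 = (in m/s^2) 1 g0 = 9.80665 m/s^2, so 139.1 g0 = 139.1 * 9.80665 = 1364.105 m/s^2. Result: 1364.105 m/s^2 ≈ 1364 m/s^2 (4 s.f.). Final answer: 1364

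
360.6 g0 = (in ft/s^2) 1.16e+04. Check: 1 g0 = 9.80665 m/s^2, so 360.6 g0 = 360.6 * 9.80665 = 3536.278 m/s^2. 1 ft/s^2 = 0.3048 m/s^2, so 3536.278 m/s^2 = 3536.278 / 0.3048 = 11601.962 ft/s^2 ≈ 1.16e+04 ft/s^2 (4 s.f.).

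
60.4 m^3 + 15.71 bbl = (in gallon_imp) 60.4 m^3 is already in m^3. 1 bbl = 0.15898729 m^3, so 15.71 bbl = 15.71 * 0.15898729 = 2.4976904 m^3. Sum: 60.4 + 2.4976904 = 62.89769 m^3. 1 gallon_imp = 0.00454609 m^3, so 62.89769 m^3 = 62.89769 / 0.00454609 = 13835.558 gallon_imp ≈ 1.384e+04 gallon_imp (4 s.f.). Final answer: 1.384e+04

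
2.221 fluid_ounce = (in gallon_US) 1 fluid_ounce = 2.957353e-05 m^3, so 2.221 fluid_ounce = 2.221 * 2.957353e-05 = 6.5682809e-05 m^3. 1 gallon_US = 0.0037854118 m^3, so 6.5682809e-05 m^3 = 6.5682809e-05 / 0.0037854118 = 0.017351563 gallon_US ≈ 0.01735 gallon_US (4 s.f.). Final answer: 0.01735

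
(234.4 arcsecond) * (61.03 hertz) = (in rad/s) 0.06935. Check: 1 arcsecond = 4.8481368e-06 rad, so 234.4 arcsecond = 234.4 * 4.8481368e-06 = 0.0011364033 rad. 61.03 hertz = 61.03 Hz. Combine: 0.0011364033 rad * 61.03 Hz = 0.069354691 rad/s. Result: 0.069354691 rad/s ≈ 0.06935 rad/s (4 s.f.).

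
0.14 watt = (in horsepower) 0.0001877. Check: 0.14 watt = 0.14 W. 1 horsepower = 745.69987 W, so 0.14 W = 0.14 / 745.69987 = 0.00018774309 horsepower ≈ 0.0001877 horsepower (4 s.f.).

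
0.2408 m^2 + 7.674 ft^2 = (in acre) 0.2408 m^2 is already in m^2. 1 ft^2 = 0.09290304 m^2, so 7.674 ft^2 = 7.674 * 0.09290304 = 0.71293793 m^2. Sum: 0.2408 + 0.71293793 = 0.95373793 m^2. 1 acre = 4046.8564 m^2, so 0.95373793 m^2 = 0.95373793 / 4046.8564 = 0.00023567377 acre ≈ 0.0002357 acre (4 s.f.). Final answer: 0.0002357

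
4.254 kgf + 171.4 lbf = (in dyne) 8.041e+07. Check: 1 kgf = 9.80665 N, so 4.254 kgf = 4.254 * 9.80665 = 41.717489 N. 1 lbf = 4.4482216 N, so 171.4 lbf = 171.4 * 4.4482216 = 762.42518 N. Sum: 41.717489 + 762.42518 = 804.14267 N. 1 dyne = 1e-05 N, so 804.14267 N = 804.14267 / 1e-05 = 80414267 dyne ≈ 8.041e+07 dyne (4 s.f.).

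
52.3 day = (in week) 1 day = 86400 s, so 52.3 day = 52.3 * 86400 = 4518720 s. 1 week = 604800 s, so 4518720 s = 4518720 / 604800 = 7.4714286 week ≈ 7.471 week (4 s.f.). Final answer: 7.471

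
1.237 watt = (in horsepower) 1.237 watt = 1.237 W. 1 horsepower = 745.69987 W, so 1.237 W = 1.237 / 745.69987 = 0.0016588443 horsepower ≈ 0.001659 horsepower (4 s.f.). Final answer: 0.001659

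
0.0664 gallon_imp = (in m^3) 1 gallon_imp = 0.00454609 m^3, so 0.0664 gallon_imp = 0.0664 * 0.00454609 = 0.00030186038 m^3. Result: 0.00030186038 m^3 ≈ 0.0003019 m^3 (4 s.f.). Final answer: 0.0003019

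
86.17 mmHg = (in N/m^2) 1.149e+04. Check: 1 mmHg = 133.32237 Pa, so 86.17 mmHg = 86.17 * 133.32237 = 11488.388 Pa. 11488.388 Pa = 11488.388 N/m^2 ≈ 1.149e+04 N/m^2 (4 s.f.).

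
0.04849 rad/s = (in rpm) 1 rpm = 0.10471976 rad/s, so 0.04849 rad/s = 0.04849 / 0.10471976 = 0.46304539 rpm ≈ 0.463 rpm (4 s.f.). Final answer: 0.463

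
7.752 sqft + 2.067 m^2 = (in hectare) 0.0002787. Check: 1 sqft = 0.09290304 m^2, so 7.752 sqft = 7.752 * 0.09290304 = 0.72018437 m^2. 2.067 m^2 is already in m^2. Sum: 0.72018437 + 2.067 = 2.7871844 m^2. 1 hectare = 10000 m^2, so 2.7871844 m^2 = 2.7871844 / 10000 = 0.00027871844 hectare ≈ 0.0002787 hectare (4 s.f.).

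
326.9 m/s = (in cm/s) 3.269e+04. Check: 1 cm/s = 0.01 m/s, so 326.9 m/s = 326.9 / 0.01 = 32690 cm/s ≈ 3.269e+04 cm/s (4 s.f.).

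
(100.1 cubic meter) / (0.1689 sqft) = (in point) 100.1 cubic meter = 100.1 m^3. 1 sqft = 0.09290304 m^2, so 0.1689 sqft = 0.1689 * 0.09290304 = 0.015691323 m^2. Combine: 100.1 m^3 / 0.015691323 m^2 = 6379.3217 m. 1 point = 0.00035277778 m, so 6379.3217 m = 6379.3217 / 0.00035277778 = 18083117 point ≈ 1.808e+07 point (4 s.f.). Final answer: 1.808e+07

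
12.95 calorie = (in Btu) 1 calorie = 4.184 J, so 12.95 calorie = 12.95 * 4.184 = 54.1828 J. 1 Btu = 1055.0559 J, so 54.1828 J = 54.1828 / 1055.0559 = 0.051355385 Btu ≈ 0.05136 Btu (4 s.f.). Final answer: 0.05136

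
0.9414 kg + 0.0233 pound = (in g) 952. Check: 0.9414 kg is already in kg. 1 pound = 0.45359237 kg, so 0.0233 pound = 0.0233 * 0.45359237 = 0.010568702 kg. Sum: 0.9414 + 0.010568702 = 0.9519687 kg. 1 g = 0.001 kg, so 0.9519687 kg = 0.9519687 / 0.001 = 951.9687 g ≈ 952 g (4 s.f.).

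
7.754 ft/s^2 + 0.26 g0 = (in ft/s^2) 16.12. Check: 1 ft/s^2 = 0.3048 m/s^2, so 7.754 ft/s^2 = 7.754 * 0.3048 = 2.3634192 m/s^2. 1 g0 = 9.80665 m/s^2, so 0.26 g0 = 0.26 * 9.80665 = 2.549729 m/s^2. Sum: 2.3634192 + 2.549729 = 4.9131482 m/s^2. 1 ft/s^2 = 0.3048 m/s^2, so 4.9131482 m/s^2 = 4.9131482 / 0.3048 = 16.119253 ft/s^2 ≈ 16.12 ft/s^2 (4 s.f.).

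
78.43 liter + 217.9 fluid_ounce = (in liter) 84.87. Check: 1 liter = 0.001 m^3, so 78.43 liter = 78.43 * 0.001 = 0.07843 m^3. 1 fluid_ounce = 2.957353e-05 m^3, so 217.9 fluid_ounce = 217.9 * 2.957353e-05 = 0.0064440721 m^3. Sum: 0.07843 + 0.0064440721 = 0.084874072 m^3. 1 liter = 0.001 m^3, so 0.084874072 m^3 = 0.084874072 / 0.001 = 84.874072 liter ≈ 84.87 liter (4 s.f.).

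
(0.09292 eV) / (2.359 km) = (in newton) 1 eV = 1.6021766e-19 J, so 0.09292 eV = 0.09292 * 1.6021766e-19 = 1.4887425e-20 J. 1 km = 1000 m, so 2.359 km = 2.359 * 1000 = 2359 m. Combine: 1.4887425e-20 J / 2359 m = 6.3109052e-24 N. 6.3109052e-24 N = 6.3109052e-24 newton ≈ 6.311e-24 newton (4 s.f.). Final answer: 6.311e-24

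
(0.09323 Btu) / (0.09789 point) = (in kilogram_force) 1 Btu = 1055.0559 J, so 0.09323 Btu = 0.09323 * 1055.0559 = 98.362857 J. 1 point = 0.00035277778 m, so 0.09789 point = 0.09789 * 0.00035277778 = 3.4533417e-05 m. Combine: 98.362857 J / 3.4533417e-05 m = 2848338.4 N. 1 kilogram_force = 9.80665 N, so 2848338.4 N = 2848338.4 / 9.80665 = 290449.69 kilogram_force ≈ 2.904e+05 kilogram_force (4 s.f.). Final answer: 2.904e+05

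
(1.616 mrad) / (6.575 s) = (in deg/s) 1 mrad = 0.001 rad, so 1.616 mrad = 1.616 * 0.001 = 0.001616 rad. 6.575 s is already in s. Combine: 0.001616 rad / 6.575 s = 0.00024577947 rad/s. 1 deg/s = 0.017453293 rad/s, so 0.00024577947 rad/s = 0.00024577947 / 0.017453293 = 0.014082126 deg/s ≈ 0.01408 deg/s (4 s.f.). Final answer: 0.01408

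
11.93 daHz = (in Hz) 1 daHz = 10 Hz, so 11.93 daHz = 11.93 * 10 = 119.3 Hz. Result: 119.3 Hz. Final answer: 119.3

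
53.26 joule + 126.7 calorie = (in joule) 53.26 joule = 53.26 J. 1 calorie = 4.184 J, so 126.7 calorie = 126.7 * 4.184 = 530.1128 J. Sum: 53.26 + 530.1128 = 583.3728 J. 583.3728 J = 583.3728 joule ≈ 583.4 joule (4 s.f.). Final answer: 583.4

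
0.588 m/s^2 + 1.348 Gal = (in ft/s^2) 0.588 m/s^2 is already in m/s^2. 1 Gal = 0.01 m/s^2, so 1.348 Gal = 1.348 * 0.01 = 0.01348 m/s^2. Sum: 0.588 + 0.01348 = 0.60148 m/s^2. 1 ft/s^2 = 0.3048 m/s^2, so 0.60148 m/s^2 = 0.60148 / 0.3048 = 1.9733596 ft/s^2 ≈ 1.973 ft/s^2 (4 s.f.). Final answer: 1.973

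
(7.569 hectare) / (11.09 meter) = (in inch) 2.687e+05. Check: 1 hectare = 10000 m^2, so 7.569 hectare = 7.569 * 10000 = 75690 m^2. 11.09 meter = 11.09 m. Combine: 75690 m^2 / 11.09 m = 6825.0676 m. 1 inch = 0.0254 m, so 6825.0676 m = 6825.0676 / 0.0254 = 268703.45 inch ≈ 2.687e+05 inch (4 s.f.).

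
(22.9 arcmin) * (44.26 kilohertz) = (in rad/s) 1 arcmin = 0.00029088821 rad, so 22.9 arcmin = 22.9 * 0.00029088821 = 0.00666134 rad. 1 kilohertz = 1000 Hz, so 44.26 kilohertz = 44.26 * 1000 = 44260 Hz. Combine: 0.00666134 rad * 44260 Hz = 294.83091 rad/s. Result: 294.83091 rad/s ≈ 294.8 rad/s (4 s.f.). Final answer: 294.8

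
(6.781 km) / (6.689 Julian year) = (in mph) 7.186e-05. Check: 1 km = 1000 m, so 6.781 km = 6.781 * 1000 = 6781 m. 1 Julian year = 31557600 s, so 6.689 Julian year = 6.689 * 31557600 = 2.1108879e+08 s. Combine: 6781 m / 2.1108879e+08 s = 3.2123923e-05 m/s. 1 mph = 0.44704 m/s, so 3.2123923e-05 m/s = 3.2123923e-05 / 0.44704 = 7.185917e-05 mph ≈ 7.186e-05 mph (4 s.f.).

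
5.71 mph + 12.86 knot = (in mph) 20.51. Check: 1 mph = 0.44704 m/s, so 5.71 mph = 5.71 * 0.44704 = 2.5525984 m/s. 1 knot = 0.51444444 m/s, so 12.86 knot = 12.86 * 0.51444444 = 6.6157556 m/s. Sum: 2.5525984 + 6.6157556 = 9.168354 m/s. 1 mph = 0.44704 m/s, so 9.168354 m/s = 9.168354 / 0.44704 = 20.509024 mph ≈ 20.51 mph (4 s.f.).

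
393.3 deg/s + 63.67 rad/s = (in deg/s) 1 deg/s = 0.017453293 rad/s, so 393.3 deg/s = 393.3 * 0.017453293 = 6.8643799 rad/s. 63.67 rad/s is already in rad/s. Sum: 6.8643799 + 63.67 = 70.53438 rad/s. 1 deg/s = 0.017453293 rad/s, so 70.53438 rad/s = 70.53438 / 0.017453293 = 4041.3223 deg/s ≈ 4041 deg/s (4 s.f.). Final answer: 4041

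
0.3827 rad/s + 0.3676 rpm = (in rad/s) 0.4212. Check: 0.3827 rad/s is already in rad/s. 1 rpm = 0.10471976 rad/s, so 0.3676 rpm = 0.3676 * 0.10471976 = 0.038494982 rad/s. Sum: 0.3827 + 0.038494982 = 0.42119498 rad/s. Result: 0.42119498 rad/s ≈ 0.4212 rad/s (4 s.f.).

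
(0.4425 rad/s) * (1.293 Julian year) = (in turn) 2.874e+06. Check: 0.4425 rad/s is already in rad/s. 1 Julian year = 31557600 s, so 1.293 Julian year = 1.293 * 31557600 = 40803977 s. Combine: 0.4425 rad/s * 40803977 s = 18055760 rad. 1 turn = 6.2831853 rad, so 18055760 rad = 18055760 / 6.2831853 = 2873663.4 turn ≈ 2.874e+06 turn (4 s.f.).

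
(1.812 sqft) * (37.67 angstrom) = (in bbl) 1 sqft = 0.09290304 m^2, so 1.812 sqft = 1.812 * 0.09290304 = 0.16834031 m^2. 1 angstrom = 1e-10 m, so 37.67 angstrom = 37.67 * 1e-10 = 3.767e-09 m. Combine: 0.16834031 m^2 * 3.767e-09 m = 6.3413794e-10 m^3. 1 bbl = 0.15898729 m^3, so 6.3413794e-10 m^3 = 6.3413794e-10 / 0.15898729 = 3.9886077e-09 bbl ≈ 3.989e-09 bbl (4 s.f.). Final answer: 3.989e-09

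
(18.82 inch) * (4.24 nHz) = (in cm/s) 1 inch = 0.0254 m, so 18.82 inch = 18.82 * 0.0254 = 0.478028 m. 1 nHz = 1e-09 Hz, so 4.24 nHz = 4.24 * 1e-09 = 4.24e-09 Hz. Combine: 0.478028 m * 4.24e-09 Hz = 2.0268387e-09 m/s. 1 cm/s = 0.01 m/s, so 2.0268387e-09 m/s = 2.0268387e-09 / 0.01 = 2.0268387e-07 cm/s ≈ 2.027e-07 cm/s (4 s.f.). Final answer: 2.027e-07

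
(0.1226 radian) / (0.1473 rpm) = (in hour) 0.002208. Check: 0.1226 radian = 0.1226 rad. 1 rpm = 0.10471976 rad/s, so 0.1473 rpm = 0.1473 * 0.10471976 = 0.01542522 rad/s. Combine: 0.1226 rad / 0.01542522 rad/s = 7.9480228 s. 1 hour = 3600 s, so 7.9480228 s = 7.9480228 / 3600 = 0.0022077841 hour ≈ 0.002208 hour (4 s.f.).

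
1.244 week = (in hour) 209. Check: 1 week = 604800 s, so 1.244 week = 1.244 * 604800 = 752371.2 s. 1 hour = 3600 s, so 752371.2 s = 752371.2 / 3600 = 208.992 hour ≈ 209 hour (4 s.f.).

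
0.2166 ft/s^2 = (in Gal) 1 ft/s^2 = 0.3048 m/s^2, so 0.2166 ft/s^2 = 0.2166 * 0.3048 = 0.06601968 m/s^2. 1 Gal = 0.01 m/s^2, so 0.06601968 m/s^2 = 0.06601968 / 0.01 = 6.601968 Gal ≈ 6.602 Gal (4 s.f.). Final answer: 6.602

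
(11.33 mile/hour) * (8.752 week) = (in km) 2.681e+04. Check: 1 mile/hour = 0.44704 m/s, so 11.33 mile/hour = 11.33 * 0.44704 = 5.0649632 m/s. 1 week = 604800 s, so 8.752 week = 8.752 * 604800 = 5293209.6 s. Combine: 5.0649632 m/s * 5293209.6 s = 26809912 m. 1 km = 1000 m, so 26809912 m = 26809912 / 1000 = 26809.912 km ≈ 2.681e+04 km (4 s.f.).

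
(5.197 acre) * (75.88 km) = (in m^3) 1 acre = 4046.8564 m^2, so 5.197 acre = 5.197 * 4046.8564 = 21031.513 m^2. 1 km = 1000 m, so 75.88 km = 75.88 * 1000 = 75880 m. Combine: 21031.513 m^2 * 75880 m = 1.5958712e+09 m^3. Result: 1.5958712e+09 m^3 ≈ 1.596e+09 m^3 (4 s.f.). Final answer: 1.596e+09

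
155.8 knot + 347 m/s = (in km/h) 1 knot = 0.51444444 m/s, so 155.8 knot = 155.8 * 0.51444444 = 80.150444 m/s. 347 m/s is already in m/s. Sum: 80.150444 + 347 = 427.15044 m/s. 1 km/h = 0.27777778 m/s, so 427.15044 m/s = 427.15044 / 0.27777778 = 1537.7416 km/h ≈ 1538 km/h (4 s.f.). Final answer: 1538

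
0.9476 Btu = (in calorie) 1 Btu = 1055.0559 J, so 0.9476 Btu = 0.9476 * 1055.0559 = 999.77093 J. 1 calorie = 4.184 J, so 999.77093 J = 999.77093 / 4.184 = 238.95099 calorie ≈ 239 calorie (4 s.f.). Final answer: 239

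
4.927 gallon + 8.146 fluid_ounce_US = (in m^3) 0.01889. Check: 1 gallon = 0.0037854118 m^3, so 4.927 gallon = 4.927 * 0.0037854118 = 0.018650724 m^3. 1 fluid_ounce_US = 2.957353e-05 m^3, so 8.146 fluid_ounce_US = 8.146 * 2.957353e-05 = 0.00024090597 m^3. Sum: 0.018650724 + 0.00024090597 = 0.01889163 m^3. Result: 0.01889163 m^3 ≈ 0.01889 m^3 (4 s.f.).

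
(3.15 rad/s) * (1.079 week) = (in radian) 2.056e+06. Check: 3.15 rad/s is already in rad/s. 1 week = 604800 s, so 1.079 week = 1.079 * 604800 = 652579.2 s. Combine: 3.15 rad/s * 652579.2 s = 2055624.5 rad. 2055624.5 rad = 2055624.5 radian ≈ 2.056e+06 radian (4 s.f.).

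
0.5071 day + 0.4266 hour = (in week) 0.07498. Check: 1 day = 86400 s, so 0.5071 day = 0.5071 * 86400 = 43813.44 s. 1 hour = 3600 s, so 0.4266 hour = 0.4266 * 3600 = 1535.76 s. Sum: 43813.44 + 1535.76 = 45349.2 s. 1 week = 604800 s, so 45349.2 s = 45349.2 / 604800 = 0.074982143 week ≈ 0.07498 week (4 s.f.).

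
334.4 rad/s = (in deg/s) 1.916e+04. Check: 1 deg/s = 0.017453293 rad/s, so 334.4 rad/s = 334.4 / 0.017453293 = 19159.709 deg/s ≈ 1.916e+04 deg/s (4 s.f.).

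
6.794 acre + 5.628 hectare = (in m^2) 8.377e+04. Check: 1 acre = 4046.8564 m^2, so 6.794 acre = 6.794 * 4046.8564 = 27494.343 m^2. 1 hectare = 10000 m^2, so 5.628 hectare = 5.628 * 10000 = 56280 m^2. Sum: 27494.343 + 56280 = 83774.343 m^2. Result: 83774.343 m^2 ≈ 8.377e+04 m^2 (4 s.f.).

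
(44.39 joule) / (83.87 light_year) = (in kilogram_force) 5.705e-18. Check: 44.39 joule = 44.39 J. 1 light_year = 9.4607305e+15 m, so 83.87 light_year = 83.87 * 9.4607305e+15 = 7.9347146e+17 m. Combine: 44.39 J / 7.9347146e+17 m = 5.5944041e-17 N. 1 kilogram_force = 9.80665 N, so 5.5944041e-17 N = 5.5944041e-17 / 9.80665 = 5.7047045e-18 kilogram_force ≈ 5.705e-18 kilogram_force (4 s.f.).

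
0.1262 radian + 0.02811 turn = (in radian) 0.1262 radian = 0.1262 rad. 1 turn = 6.2831853 rad, so 0.02811 turn = 0.02811 * 6.2831853 = 0.17662034 rad. Sum: 0.1262 + 0.17662034 = 0.30282034 rad. 0.30282034 rad = 0.30282034 radian ≈ 0.3028 radian (4 s.f.). Final answer: 0.3028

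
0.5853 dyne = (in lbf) 1 dyne = 1e-05 N, so 0.5853 dyne = 0.5853 * 1e-05 = 5.853e-06 N. 1 lbf = 4.4482216 N, so 5.853e-06 N = 5.853e-06 / 4.4482216 = 1.3158067e-06 lbf ≈ 1.316e-06 lbf (4 s.f.). Final answer: 1.316e-06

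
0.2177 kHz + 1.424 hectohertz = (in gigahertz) 1 kHz = 1000 Hz, so 0.2177 kHz = 0.2177 * 1000 = 217.7 Hz. 1 hectohertz = 100 Hz, so 1.424 hectohertz = 1.424 * 100 = 142.4 Hz. Sum: 217.7 + 142.4 = 360.1 Hz. 1 gigahertz = 1e+09 Hz, so 360.1 Hz = 360.1 / 1e+09 = 3.601e-07 gigahertz. Final answer: 3.601e-07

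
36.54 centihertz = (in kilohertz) 1 centihertz = 0.01 Hz, so 36.54 centihertz = 36.54 * 0.01 = 0.3654 Hz. 1 kilohertz = 1000 Hz, so 0.3654 Hz = 0.3654 / 1000 = 0.0003654 kilohertz. Final answer: 0.0003654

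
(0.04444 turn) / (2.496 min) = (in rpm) 1 turn = 6.2831853 rad, so 0.04444 turn = 0.04444 * 6.2831853 = 0.27922476 rad. 1 min = 60 s, so 2.496 min = 2.496 * 60 = 149.76 s. Combine: 0.27922476 rad / 149.76 s = 0.0018644815 rad/s. 1 rpm = 0.10471976 rad/s, so 0.0018644815 rad/s = 0.0018644815 / 0.10471976 = 0.017804487 rpm ≈ 0.0178 rpm (4 s.f.). Final answer: 0.0178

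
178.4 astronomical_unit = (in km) 1 astronomical_unit = 1.4959787e+11 m, so 178.4 astronomical_unit = 178.4 * 1.4959787e+11 = 2.668826e+13 m. 1 km = 1000 m, so 2.668826e+13 m = 2.668826e+13 / 1000 = 2.668826e+10 km ≈ 2.669e+10 km (4 s.f.). Final answer: 2.669e+10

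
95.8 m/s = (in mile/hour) 214.3. Check: 1 mile/hour = 0.44704 m/s, so 95.8 m/s = 95.8 / 0.44704 = 214.2985 mile/hour ≈ 214.3 mile/hour (4 s.f.).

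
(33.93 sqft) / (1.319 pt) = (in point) 1 sqft = 0.09290304 m^2, so 33.93 sqft = 33.93 * 0.09290304 = 3.1522001 m^2. 1 pt = 0.00035277778 m, so 1.319 pt = 1.319 * 0.00035277778 = 0.00046531389 m. Combine: 3.1522001 m^2 / 0.00046531389 m = 6774.3522 m. 1 point = 0.00035277778 m, so 6774.3522 m = 6774.3522 / 0.00035277778 = 19202888 point ≈ 1.92e+07 point (4 s.f.). Final answer: 1.92e+07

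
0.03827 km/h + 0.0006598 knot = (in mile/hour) 0.02454. Check: 1 km/h = 0.27777778 m/s, so 0.03827 km/h = 0.03827 * 0.27777778 = 0.010630556 m/s. 1 knot = 0.51444444 m/s, so 0.0006598 knot = 0.0006598 * 0.51444444 = 0.00033943044 m/s. Sum: 0.010630556 + 0.00033943044 = 0.010969986 m/s. 1 mile/hour = 0.44704 m/s, so 0.010969986 m/s = 0.010969986 / 0.44704 = 0.02453916 mile/hour ≈ 0.02454 mile/hour (4 s.f.).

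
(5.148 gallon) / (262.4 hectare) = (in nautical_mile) 1 gallon = 0.0037854118 m^3, so 5.148 gallon = 5.148 * 0.0037854118 = 0.0194873 m^3. 1 hectare = 10000 m^2, so 262.4 hectare = 262.4 * 10000 = 2624000 m^2. Combine: 0.0194873 m^3 / 2624000 m^2 = 7.4265624e-09 m. 1 nautical_mile = 1852 m, so 7.4265624e-09 m = 7.4265624e-09 / 1852 = 4.0100229e-12 nautical_mile ≈ 4.01e-12 nautical_mile (4 s.f.). Final answer: 4.01e-12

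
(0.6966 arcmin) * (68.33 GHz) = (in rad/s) 1.385e+07. Check: 1 arcmin = 0.00029088821 rad, so 0.6966 arcmin = 0.6966 * 0.00029088821 = 0.00020263273 rad. 1 GHz = 1e+09 Hz, so 68.33 GHz = 68.33 * 1e+09 = 6.833e+10 Hz. Combine: 0.00020263273 rad * 6.833e+10 Hz = 13845894 rad/s. Result: 13845894 rad/s ≈ 1.385e+07 rad/s (4 s.f.).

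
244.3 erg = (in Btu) 1 erg = 1e-07 J, so 244.3 erg = 244.3 * 1e-07 = 2.443e-05 J. 1 Btu = 1055.0559 J, so 2.443e-05 J = 2.443e-05 / 1055.0559 = 2.3155172e-08 Btu ≈ 2.316e-08 Btu (4 s.f.). Final answer: 2.316e-08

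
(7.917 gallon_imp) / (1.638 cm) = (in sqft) 1 gallon_imp = 0.00454609 m^3, so 7.917 gallon_imp = 7.917 * 0.00454609 = 0.035991395 m^3. 1 cm = 0.01 m, so 1.638 cm = 1.638 * 0.01 = 0.01638 m. Combine: 0.035991395 m^3 / 0.01638 m = 2.1972768 m^2. 1 sqft = 0.09290304 m^2, so 2.1972768 m^2 = 2.1972768 / 0.09290304 = 23.651291 sqft ≈ 23.65 sqft (4 s.f.). Final answer: 23.65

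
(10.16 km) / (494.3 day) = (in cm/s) 1 km = 1000 m, so 10.16 km = 10.16 * 1000 = 10160 m. 1 day = 86400 s, so 494.3 day = 494.3 * 86400 = 42707520 s. Combine: 10160 m / 42707520 s = 0.00023789721 m/s. 1 cm/s = 0.01 m/s, so 0.00023789721 m/s = 0.00023789721 / 0.01 = 0.023789721 cm/s ≈ 0.02379 cm/s (4 s.f.). Final answer: 0.02379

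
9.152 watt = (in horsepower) 9.152 watt = 9.152 W. 1 horsepower = 745.69987 W, so 9.152 W = 9.152 / 745.69987 = 0.012273034 horsepower ≈ 0.01227 horsepower (4 s.f.). Final answer: 0.01227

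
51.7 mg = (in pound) 0.000114. Check: 1 mg = 1e-06 kg, so 51.7 mg = 51.7 * 1e-06 = 5.17e-05 kg. 1 pound = 0.45359237 kg, so 5.17e-05 kg = 5.17e-05 / 0.45359237 = 0.00011397899 pound ≈ 0.000114 pound (4 s.f.).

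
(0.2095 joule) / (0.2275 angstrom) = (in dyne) 9.209e+14. Check: 0.2095 joule = 0.2095 J. 1 angstrom = 1e-10 m, so 0.2275 angstrom = 0.2275 * 1e-10 = 2.275e-11 m. Combine: 0.2095 J / 2.275e-11 m = 9.2087912e+09 N. 1 dyne = 1e-05 N, so 9.2087912e+09 N = 9.2087912e+09 / 1e-05 = 9.2087912e+14 dyne ≈ 9.209e+14 dyne (4 s.f.).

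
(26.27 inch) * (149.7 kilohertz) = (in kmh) 3.596e+05. Check: 1 inch = 0.0254 m, so 26.27 inch = 26.27 * 0.0254 = 0.667258 m. 1 kilohertz = 1000 Hz, so 149.7 kilohertz = 149.7 * 1000 = 149700 Hz. Combine: 0.667258 m * 149700 Hz = 99888.523 m/s. 1 kmh = 0.27777778 m/s, so 99888.523 m/s = 99888.523 / 0.27777778 = 359598.68 kmh ≈ 3.596e+05 kmh (4 s.f.).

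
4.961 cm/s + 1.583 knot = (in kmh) 1 cm/s = 0.01 m/s, so 4.961 cm/s = 4.961 * 0.01 = 0.04961 m/s. 1 knot = 0.51444444 m/s, so 1.583 knot = 1.583 * 0.51444444 = 0.81436556 m/s. Sum: 0.04961 + 0.81436556 = 0.86397556 m/s. 1 kmh = 0.27777778 m/s, so 0.86397556 m/s = 0.86397556 / 0.27777778 = 3.110312 kmh ≈ 3.11 kmh (4 s.f.). Final answer: 3.11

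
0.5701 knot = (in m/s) 1 knot = 0.51444444 m/s, so 0.5701 knot = 0.5701 * 0.51444444 = 0.29328478 m/s. Result: 0.29328478 m/s ≈ 0.2933 m/s (4 s.f.). Final answer: 0.2933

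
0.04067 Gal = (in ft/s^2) 1 Gal = 0.01 m/s^2, so 0.04067 Gal = 0.04067 * 0.01 = 0.0004067 m/s^2. 1 ft/s^2 = 0.3048 m/s^2, so 0.0004067 m/s^2 = 0.0004067 / 0.3048 = 0.0013343176 ft/s^2 ≈ 0.001334 ft/s^2 (4 s.f.). Final answer: 0.001334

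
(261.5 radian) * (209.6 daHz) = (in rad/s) 5.481e+05. Check: 261.5 radian = 261.5 rad. 1 daHz = 10 Hz, so 209.6 daHz = 209.6 * 10 = 2096 Hz. Combine: 261.5 rad * 2096 Hz = 548104 rad/s. Result: 548104 rad/s ≈ 5.481e+05 rad/s (4 s.f.).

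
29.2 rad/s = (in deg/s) 1673. Check: 1 deg/s = 0.017453293 rad/s, so 29.2 rad/s = 29.2 / 0.017453293 = 1673.0368 deg/s ≈ 1673 deg/s (4 s.f.).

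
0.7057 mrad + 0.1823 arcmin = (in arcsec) 156.5. Check: 1 mrad = 0.001 rad, so 0.7057 mrad = 0.7057 * 0.001 = 0.0007057 rad. 1 arcmin = 0.00029088821 rad, so 0.1823 arcmin = 0.1823 * 0.00029088821 = 5.302892e-05 rad. Sum: 0.0007057 + 5.302892e-05 = 0.00075872892 rad. 1 arcsec = 4.8481368e-06 rad, so 0.00075872892 rad = 0.00075872892 / 4.8481368e-06 = 156.49907 arcsec ≈ 156.5 arcsec (4 s.f.).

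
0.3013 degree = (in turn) 1 degree = 0.017453293 rad, so 0.3013 degree = 0.3013 * 0.017453293 = 0.005258677 rad. 1 turn = 6.2831853 rad, so 0.005258677 rad = 0.005258677 / 6.2831853 = 0.00083694444 turn ≈ 0.0008369 turn (4 s.f.). Final answer: 0.0008369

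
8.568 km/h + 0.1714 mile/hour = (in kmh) 1 km/h = 0.27777778 m/s, so 8.568 km/h = 8.568 * 0.27777778 = 2.38 m/s. 1 mile/hour = 0.44704 m/s, so 0.1714 mile/hour = 0.1714 * 0.44704 = 0.076622656 m/s. Sum: 2.38 + 0.076622656 = 2.4566227 m/s. 1 kmh = 0.27777778 m/s, so 2.4566227 m/s = 2.4566227 / 0.27777778 = 8.8438416 kmh ≈ 8.844 kmh (4 s.f.). Final answer: 8.844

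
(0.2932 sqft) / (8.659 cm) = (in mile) 0.0001955. Check: 1 sqft = 0.09290304 m^2, so 0.2932 sqft = 0.2932 * 0.09290304 = 0.027239171 m^2. 1 cm = 0.01 m, so 8.659 cm = 8.659 * 0.01 = 0.08659 m. Combine: 0.027239171 m^2 / 0.08659 m = 0.31457641 m. 1 mile = 1609.344 m, so 0.31457641 m = 0.31457641 / 1609.344 = 0.00019546872 mile ≈ 0.0001955 mile (4 s.f.).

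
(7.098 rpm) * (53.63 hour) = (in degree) 8.222e+06. Check: 1 rpm = 0.10471976 rad/s, so 7.098 rpm = 7.098 * 0.10471976 = 0.74330082 rad/s. 1 hour = 3600 s, so 53.63 hour = 53.63 * 3600 = 193068 s. Combine: 0.74330082 rad/s * 193068 s = 143507.6 rad. 1 degree = 0.017453293 rad, so 143507.6 rad = 143507.6 / 0.017453293 = 8222380 degree ≈ 8.222e+06 degree (4 s.f.).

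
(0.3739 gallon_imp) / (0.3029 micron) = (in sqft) 1 gallon_imp = 0.00454609 m^3, so 0.3739 gallon_imp = 0.3739 * 0.00454609 = 0.0016997831 m^3. 1 micron = 1e-06 m, so 0.3029 micron = 0.3029 * 1e-06 = 3.029e-07 m. Combine: 0.0016997831 m^3 / 3.029e-07 m = 5611.6971 m^2. 1 sqft = 0.09290304 m^2, so 5611.6971 m^2 = 5611.6971 / 0.09290304 = 60403.805 sqft ≈ 6.04e+04 sqft (4 s.f.). Final answer: 6.04e+04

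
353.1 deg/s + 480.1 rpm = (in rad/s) 1 deg/s = 0.017453293 rad/s, so 353.1 deg/s = 353.1 * 0.017453293 = 6.1627576 rad/s. 1 rpm = 0.10471976 rad/s, so 480.1 rpm = 480.1 * 0.10471976 = 50.275954 rad/s. Sum: 6.1627576 + 50.275954 = 56.438712 rad/s. Result: 56.438712 rad/s ≈ 56.44 rad/s (4 s.f.). Final answer: 56.44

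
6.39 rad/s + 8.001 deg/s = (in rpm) 62.35. Check: 6.39 rad/s is already in rad/s. 1 deg/s = 0.017453293 rad/s, so 8.001 deg/s = 8.001 * 0.017453293 = 0.13964379 rad/s. Sum: 6.39 + 0.13964379 = 6.5296438 rad/s. 1 rpm = 0.10471976 rad/s, so 6.5296438 rad/s = 6.5296438 / 0.10471976 = 62.353505 rpm ≈ 62.35 rpm (4 s.f.).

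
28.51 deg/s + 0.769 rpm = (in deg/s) 1 deg/s = 0.017453293 rad/s, so 28.51 deg/s = 28.51 * 0.017453293 = 0.49759337 rad/s. 1 rpm = 0.10471976 rad/s, so 0.769 rpm = 0.769 * 0.10471976 = 0.080529492 rad/s. Sum: 0.49759337 + 0.080529492 = 0.57812286 rad/s. 1 deg/s = 0.017453293 rad/s, so 0.57812286 rad/s = 0.57812286 / 0.017453293 = 33.124 deg/s ≈ 33.12 deg/s (4 s.f.). Final answer: 33.12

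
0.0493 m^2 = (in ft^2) 1 ft^2 = 0.09290304 m^2, so 0.0493 m^2 = 0.0493 / 0.09290304 = 0.53066078 ft^2 ≈ 0.5307 ft^2 (4 s.f.). Final answer: 0.5307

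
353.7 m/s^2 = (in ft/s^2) 1 ft/s^2 = 0.3048 m/s^2, so 353.7 m/s^2 = 353.7 / 0.3048 = 1160.4331 ft/s^2 ≈ 1160 ft/s^2 (4 s.f.). Final answer: 1160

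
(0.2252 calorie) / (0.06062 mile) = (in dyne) 965.8. Check: 1 calorie = 4.184 J, so 0.2252 calorie = 0.2252 * 4.184 = 0.9422368 J. 1 mile = 1609.344 m, so 0.06062 mile = 0.06062 * 1609.344 = 97.558433 m. Combine: 0.9422368 J / 97.558433 m = 0.0096581789 N. 1 dyne = 1e-05 N, so 0.0096581789 N = 0.0096581789 / 1e-05 = 965.81789 dyne ≈ 965.8 dyne (4 s.f.).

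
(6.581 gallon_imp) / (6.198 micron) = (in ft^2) 5.196e+04. Check: 1 gallon_imp = 0.00454609 m^3, so 6.581 gallon_imp = 6.581 * 0.00454609 = 0.029917818 m^3. 1 micron = 1e-06 m, so 6.198 micron = 6.198 * 1e-06 = 6.198e-06 m. Combine: 0.029917818 m^3 / 6.198e-06 m = 4827.0117 m^2. 1 ft^2 = 0.09290304 m^2, so 4827.0117 m^2 = 4827.0117 / 0.09290304 = 51957.521 ft^2 ≈ 5.196e+04 ft^2 (4 s.f.).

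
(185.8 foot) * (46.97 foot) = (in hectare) 0.08108. Check: 1 foot = 0.3048 m, so 185.8 foot = 185.8 * 0.3048 = 56.63184 m. 1 foot = 0.3048 m, so 46.97 foot = 46.97 * 0.3048 = 14.316456 m. Combine: 56.63184 m * 14.316456 m = 810.76725 m^2. 1 hectare = 10000 m^2, so 810.76725 m^2 = 810.76725 / 10000 = 0.081076725 hectare ≈ 0.08108 hectare (4 s.f.).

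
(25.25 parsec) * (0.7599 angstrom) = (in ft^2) 6.373e+08. Check: 1 parsec = 3.0856776e+16 m, so 25.25 parsec = 25.25 * 3.0856776e+16 = 7.7913359e+17 m. 1 angstrom = 1e-10 m, so 0.7599 angstrom = 0.7599 * 1e-10 = 7.599e-11 m. Combine: 7.7913359e+17 m * 7.599e-11 m = 59206361 m^2. 1 ft^2 = 0.09290304 m^2, so 59206361 m^2 = 59206361 / 0.09290304 = 6.3729197e+08 ft^2 ≈ 6.373e+08 ft^2 (4 s.f.).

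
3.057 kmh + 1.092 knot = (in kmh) 1 kmh = 0.27777778 m/s, so 3.057 kmh = 3.057 * 0.27777778 = 0.84916667 m/s. 1 knot = 0.51444444 m/s, so 1.092 knot = 1.092 * 0.51444444 = 0.56177333 m/s. Sum: 0.84916667 + 0.56177333 = 1.41094 m/s. 1 kmh = 0.27777778 m/s, so 1.41094 m/s = 1.41094 / 0.27777778 = 5.079384 kmh ≈ 5.079 kmh (4 s.f.). Final answer: 5.079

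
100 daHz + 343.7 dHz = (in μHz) 1 daHz = 10 Hz, so 100 daHz = 100 * 10 = 1000 Hz. 1 dHz = 0.1 Hz, so 343.7 dHz = 343.7 * 0.1 = 34.37 Hz. Sum: 1000 + 34.37 = 1034.37 Hz. 1 μHz = 1e-06 Hz, so 1034.37 Hz = 1034.37 / 1e-06 = 1.03437e+09 μHz ≈ 1.034e+09 μHz (4 s.f.). Final answer: 1.034e+09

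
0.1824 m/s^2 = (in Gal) 1 Gal = 0.01 m/s^2, so 0.1824 m/s^2 = 0.1824 / 0.01 = 18.24 Gal. Final answer: 18.24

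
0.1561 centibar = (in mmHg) 1.171. Check: 1 centibar = 1000 Pa, so 0.1561 centibar = 0.1561 * 1000 = 156.1 Pa. 1 mmHg = 133.32237 Pa, so 156.1 Pa = 156.1 / 133.32237 = 1.1708463 mmHg ≈ 1.171 mmHg (4 s.f.).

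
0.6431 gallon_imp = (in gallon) 1 gallon_imp = 0.00454609 m^3, so 0.6431 gallon_imp = 0.6431 * 0.00454609 = 0.0029235905 m^3. 1 gallon = 0.0037854118 m^3, so 0.0029235905 m^3 = 0.0029235905 / 0.0037854118 = 0.7723309 gallon ≈ 0.7723 gallon (4 s.f.). Final answer: 0.7723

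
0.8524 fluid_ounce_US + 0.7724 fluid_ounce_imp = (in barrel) 1 fluid_ounce_US = 2.957353e-05 m^3, so 0.8524 fluid_ounce_US = 0.8524 * 2.957353e-05 = 2.5208477e-05 m^3. 1 fluid_ounce_imp = 2.8413063e-05 m^3, so 0.7724 fluid_ounce_imp = 0.7724 * 2.8413063e-05 = 2.1946249e-05 m^3. Sum: 2.5208477e-05 + 2.1946249e-05 = 4.7154726e-05 m^3. 1 barrel = 0.15898729 m^3, so 4.7154726e-05 m^3 = 4.7154726e-05 / 0.15898729 = 0.0002965943 barrel ≈ 0.0002966 barrel (4 s.f.). Final answer: 0.0002966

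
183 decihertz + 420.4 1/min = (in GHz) 1 decihertz = 0.1 Hz, so 183 decihertz = 183 * 0.1 = 18.3 Hz. 1 1/min = 0.016666667 Hz, so 420.4 1/min = 420.4 * 0.016666667 = 7.0066667 Hz. Sum: 18.3 + 7.0066667 = 25.306667 Hz. 1 GHz = 1e+09 Hz, so 25.306667 Hz = 25.306667 / 1e+09 = 2.5306667e-08 GHz ≈ 2.531e-08 GHz (4 s.f.). Final answer: 2.531e-08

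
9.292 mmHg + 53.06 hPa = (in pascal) 6545. Check: 1 mmHg = 133.32237 Pa, so 9.292 mmHg = 9.292 * 133.32237 = 1238.8314 Pa. 1 hPa = 100 Pa, so 53.06 hPa = 53.06 * 100 = 5306 Pa. Sum: 1238.8314 + 5306 = 6544.8314 Pa. 6544.8314 Pa = 6544.8314 pascal ≈ 6545 pascal (4 s.f.).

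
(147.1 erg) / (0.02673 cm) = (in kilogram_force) 0.005612. Check: 1 erg = 1e-07 J, so 147.1 erg = 147.1 * 1e-07 = 1.471e-05 J. 1 cm = 0.01 m, so 0.02673 cm = 0.02673 * 0.01 = 0.0002673 m. Combine: 1.471e-05 J / 0.0002673 m = 0.055031799 N. 1 kilogram_force = 9.80665 N, so 0.055031799 N = 0.055031799 / 9.80665 = 0.0056116818 kilogram_force ≈ 0.005612 kilogram_force (4 s.f.).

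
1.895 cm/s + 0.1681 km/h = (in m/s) 0.06564. Check: 1 cm/s = 0.01 m/s, so 1.895 cm/s = 1.895 * 0.01 = 0.01895 m/s. 1 km/h = 0.27777778 m/s, so 0.1681 km/h = 0.1681 * 0.27777778 = 0.046694444 m/s. Sum: 0.01895 + 0.046694444 = 0.065644444 m/s. Result: 0.065644444 m/s ≈ 0.06564 m/s (4 s.f.).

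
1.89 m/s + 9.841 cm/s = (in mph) 1.89 m/s is already in m/s. 1 cm/s = 0.01 m/s, so 9.841 cm/s = 9.841 * 0.01 = 0.09841 m/s. Sum: 1.89 + 0.09841 = 1.98841 m/s. 1 mph = 0.44704 m/s, so 1.98841 m/s = 1.98841 / 0.44704 = 4.4479465 mph ≈ 4.448 mph (4 s.f.). Final answer: 4.448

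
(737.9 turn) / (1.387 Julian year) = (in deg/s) 0.006069. Check: 1 turn = 6.2831853 rad, so 737.9 turn = 737.9 * 6.2831853 = 4636.3624 rad. 1 Julian year = 31557600 s, so 1.387 Julian year = 1.387 * 31557600 = 43770391 s. Combine: 4636.3624 rad / 43770391 s = 0.00010592463 rad/s. 1 deg/s = 0.017453293 rad/s, so 0.00010592463 rad/s = 0.00010592463 / 0.017453293 = 0.0060690342 deg/s ≈ 0.006069 deg/s (4 s.f.).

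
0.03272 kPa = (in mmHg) 1 kPa = 1000 Pa, so 0.03272 kPa = 0.03272 * 1000 = 32.72 Pa. 1 mmHg = 133.32237 Pa, so 32.72 Pa = 32.72 / 133.32237 = 0.24542018 mmHg ≈ 0.2454 mmHg (4 s.f.). Final answer: 0.2454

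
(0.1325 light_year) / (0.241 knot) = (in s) 1 light_year = 9.4607305e+15 m, so 0.1325 light_year = 0.1325 * 9.4607305e+15 = 1.2535468e+15 m. 1 knot = 0.51444444 m/s, so 0.241 knot = 0.241 * 0.51444444 = 0.12398111 m/s. Combine: 1.2535468e+15 m / 0.12398111 m/s = 1.0110788e+16 s. Result: 1.0110788e+16 s ≈ 1.011e+16 s (4 s.f.). Final answer: 1.011e+16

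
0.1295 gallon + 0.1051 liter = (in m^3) 1 gallon = 0.0037854118 m^3, so 0.1295 gallon = 0.1295 * 0.0037854118 = 0.00049021083 m^3. 1 liter = 0.001 m^3, so 0.1051 liter = 0.1051 * 0.001 = 0.0001051 m^3. Sum: 0.00049021083 + 0.0001051 = 0.00059531083 m^3. Result: 0.00059531083 m^3 ≈ 0.0005953 m^3 (4 s.f.). Final answer: 0.0005953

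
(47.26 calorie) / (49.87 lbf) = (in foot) 1 calorie = 4.184 J, so 47.26 calorie = 47.26 * 4.184 = 197.73584 J. 1 lbf = 4.4482216 N, so 49.87 lbf = 49.87 * 4.4482216 = 221.83281 N. Combine: 197.73584 J / 221.83281 N = 0.89137327 m. 1 foot = 0.3048 m, so 0.89137327 m = 0.89137327 / 0.3048 = 2.924453 foot ≈ 2.924 foot (4 s.f.). Final answer: 2.924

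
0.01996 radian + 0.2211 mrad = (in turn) 0.003212. Check: 0.01996 radian = 0.01996 rad. 1 mrad = 0.001 rad, so 0.2211 mrad = 0.2211 * 0.001 = 0.0002211 rad. Sum: 0.01996 + 0.0002211 = 0.0201811 rad. 1 turn = 6.2831853 rad, so 0.0201811 rad = 0.0201811 / 6.2831853 = 0.0032119218 turn ≈ 0.003212 turn (4 s.f.).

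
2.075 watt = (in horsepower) 2.075 watt = 2.075 W. 1 horsepower = 745.69987 W, so 2.075 W = 2.075 / 745.69987 = 0.0027826208 horsepower ≈ 0.002783 horsepower (4 s.f.). Final answer: 0.002783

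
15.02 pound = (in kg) 6.813. Check: 1 pound = 0.45359237 kg, so 15.02 pound = 15.02 * 0.45359237 = 6.8129574 kg. Result: 6.8129574 kg ≈ 6.813 kg (4 s.f.).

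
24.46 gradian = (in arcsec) 7.925e+04. Check: 1 gradian = 0.015707963 rad, so 24.46 gradian = 24.46 * 0.015707963 = 0.38421678 rad. 1 arcsec = 4.8481368e-06 rad, so 0.38421678 rad = 0.38421678 / 4.8481368e-06 = 79250.4 arcsec ≈ 7.925e+04 arcsec (4 s.f.).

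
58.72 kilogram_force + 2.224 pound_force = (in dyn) 5.857e+07. Check: 1 kilogram_force = 9.80665 N, so 58.72 kilogram_force = 58.72 * 9.80665 = 575.84649 N. 1 pound_force = 4.4482216 N, so 2.224 pound_force = 2.224 * 4.4482216 = 9.8928449 N. Sum: 575.84649 + 9.8928449 = 585.73933 N. 1 dyn = 1e-05 N, so 585.73933 N = 585.73933 / 1e-05 = 58573933 dyn ≈ 5.857e+07 dyn (4 s.f.).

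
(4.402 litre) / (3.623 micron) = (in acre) 1 litre = 0.001 m^3, so 4.402 litre = 4.402 * 0.001 = 0.004402 m^3. 1 micron = 1e-06 m, so 3.623 micron = 3.623 * 1e-06 = 3.623e-06 m. Combine: 0.004402 m^3 / 3.623e-06 m = 1215.0152 m^2. 1 acre = 4046.8564 m^2, so 1215.0152 m^2 = 1215.0152 / 4046.8564 = 0.30023679 acre ≈ 0.3002 acre (4 s.f.). Final answer: 0.3002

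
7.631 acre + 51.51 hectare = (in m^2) 5.46e+05. Check: 1 acre = 4046.8564 m^2, so 7.631 acre = 7.631 * 4046.8564 = 30881.561 m^2. 1 hectare = 10000 m^2, so 51.51 hectare = 51.51 * 10000 = 515100 m^2. Sum: 30881.561 + 515100 = 545981.56 m^2. Result: 545981.56 m^2 ≈ 5.46e+05 m^2 (4 s.f.).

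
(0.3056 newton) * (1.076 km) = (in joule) 0.3056 newton = 0.3056 N. 1 km = 1000 m, so 1.076 km = 1.076 * 1000 = 1076 m. Combine: 0.3056 N * 1076 m = 328.8256 J. 328.8256 J = 328.8256 joule ≈ 328.8 joule (4 s.f.). Final answer: 328.8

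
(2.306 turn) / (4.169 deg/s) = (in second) 199.1. Check: 1 turn = 6.2831853 rad, so 2.306 turn = 2.306 * 6.2831853 = 14.489025 rad. 1 deg/s = 0.017453293 rad/s, so 4.169 deg/s = 4.169 * 0.017453293 = 0.072762777 rad/s. Combine: 14.489025 rad / 0.072762777 rad/s = 199.12689 s. 199.12689 s = 199.12689 second ≈ 199.1 second (4 s.f.).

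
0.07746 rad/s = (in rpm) 1 rpm = 0.10471976 rad/s, so 0.07746 rad/s = 0.07746 / 0.10471976 = 0.73968851 rpm ≈ 0.7397 rpm (4 s.f.). Final answer: 0.7397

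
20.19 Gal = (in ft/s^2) 0.6624. Check: 1 Gal = 0.01 m/s^2, so 20.19 Gal = 20.19 * 0.01 = 0.2019 m/s^2. 1 ft/s^2 = 0.3048 m/s^2, so 0.2019 m/s^2 = 0.2019 / 0.3048 = 0.66240157 ft/s^2 ≈ 0.6624 ft/s^2 (4 s.f.).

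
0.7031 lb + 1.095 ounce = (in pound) 1 lb = 0.45359237 kg, so 0.7031 lb = 0.7031 * 0.45359237 = 0.3189208 kg. 1 ounce = 0.028349523 kg, so 1.095 ounce = 1.095 * 0.028349523 = 0.031042728 kg. Sum: 0.3189208 + 0.031042728 = 0.34996352 kg. 1 pound = 0.45359237 kg, so 0.34996352 kg = 0.34996352 / 0.45359237 = 0.7715375 pound ≈ 0.7715 pound (4 s.f.). Final answer: 0.7715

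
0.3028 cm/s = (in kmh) 1 cm/s = 0.01 m/s, so 0.3028 cm/s = 0.3028 * 0.01 = 0.003028 m/s. 1 kmh = 0.27777778 m/s, so 0.003028 m/s = 0.003028 / 0.27777778 = 0.0109008 kmh ≈ 0.0109 kmh (4 s.f.). Final answer: 0.0109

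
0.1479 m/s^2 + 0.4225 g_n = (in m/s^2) 0.1479 m/s^2 is already in m/s^2. 1 g_n = 9.80665 m/s^2, so 0.4225 g_n = 0.4225 * 9.80665 = 4.1433096 m/s^2. Sum: 0.1479 + 4.1433096 = 4.2912096 m/s^2. Result: 4.2912096 m/s^2 ≈ 4.291 m/s^2 (4 s.f.). Final answer: 4.291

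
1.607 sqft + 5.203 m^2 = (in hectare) 0.0005352. Check: 1 sqft = 0.09290304 m^2, so 1.607 sqft = 1.607 * 0.09290304 = 0.14929519 m^2. 5.203 m^2 is already in m^2. Sum: 0.14929519 + 5.203 = 5.3522952 m^2. 1 hectare = 10000 m^2, so 5.3522952 m^2 = 5.3522952 / 10000 = 0.00053522952 hectare ≈ 0.0005352 hectare (4 s.f.).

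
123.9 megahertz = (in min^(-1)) 7.434e+09. Check: 1 megahertz = 1000000 Hz, so 123.9 megahertz = 123.9 * 1000000 = 1.239e+08 Hz. 1 min^(-1) = 0.016666667 Hz, so 1.239e+08 Hz = 1.239e+08 / 0.016666667 = 7.434e+09 min^(-1).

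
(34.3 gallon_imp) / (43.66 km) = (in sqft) 3.844e-05. Check: 1 gallon_imp = 0.00454609 m^3, so 34.3 gallon_imp = 34.3 * 0.00454609 = 0.15593089 m^3. 1 km = 1000 m, so 43.66 km = 43.66 * 1000 = 43660 m. Combine: 0.15593089 m^3 / 43660 m = 3.5714816e-06 m^2. 1 sqft = 0.09290304 m^2, so 3.5714816e-06 m^2 = 3.5714816e-06 / 0.09290304 = 3.8443108e-05 sqft ≈ 3.844e-05 sqft (4 s.f.).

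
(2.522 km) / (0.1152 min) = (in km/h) 1314. Check: 1 km = 1000 m, so 2.522 km = 2.522 * 1000 = 2522 m. 1 min = 60 s, so 0.1152 min = 0.1152 * 60 = 6.912 s. Combine: 2522 m / 6.912 s = 364.87269 m/s. 1 km/h = 0.27777778 m/s, so 364.87269 m/s = 364.87269 / 0.27777778 = 1313.5417 km/h ≈ 1314 km/h (4 s.f.).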